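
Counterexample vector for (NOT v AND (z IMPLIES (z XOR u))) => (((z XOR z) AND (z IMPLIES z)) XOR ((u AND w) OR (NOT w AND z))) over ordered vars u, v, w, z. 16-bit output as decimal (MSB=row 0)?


F1 = (NOT v AND (z IMPLIES (z XOR u)))
F2 = (((z XOR z) AND (z IMPLIES z)) XOR ((u AND w) OR (NOT w AND z)))
Counterexample to F1=>F2 is where F1=1 and F2=0.
Evaluate each row (bits = u,v,w,z, MSB first):
  row 0 [0000]: F1=1 F2=0 -> F1&~F2 -> 1
  row 1 [0001]: F1=1 F2=1 -> F1&~F2 -> 0
  row 2 [0010]: F1=1 F2=0 -> F1&~F2 -> 1
  row 3 [0011]: F1=1 F2=0 -> F1&~F2 -> 1
  row 4 [0100]: F1=0 F2=0 -> F1&~F2 -> 0
  row 5 [0101]: F1=0 F2=1 -> F1&~F2 -> 0
  row 6 [0110]: F1=0 F2=0 -> F1&~F2 -> 0
  row 7 [0111]: F1=0 F2=0 -> F1&~F2 -> 0
  row 8 [1000]: F1=1 F2=0 -> F1&~F2 -> 1
  row 9 [1001]: F1=0 F2=1 -> F1&~F2 -> 0
  row 10 [1010]: F1=1 F2=1 -> F1&~F2 -> 0
  row 11 [1011]: F1=0 F2=1 -> F1&~F2 -> 0
  row 12 [1100]: F1=0 F2=0 -> F1&~F2 -> 0
  row 13 [1101]: F1=0 F2=1 -> F1&~F2 -> 0
  row 14 [1110]: F1=0 F2=1 -> F1&~F2 -> 0
  row 15 [1111]: F1=0 F2=1 -> F1&~F2 -> 0
Full result column, 4 rows per line (u,v fixed per line; w,z runs 00..11 left to right):
  rows 0-3 [u,v=00]: 1011  = hex B
  rows 4-7 [u,v=01]: 0000  = hex 0
  rows 8-11 [u,v=10]: 1000  = hex 8
  rows 12-15 [u,v=11]: 0000  = hex 0
Counterexample vector (row 0 .. row 15) = 1011000010000000
Output column grouped in 4s = 1011 0000 1000 0000 = 0xB080
Convert to decimal digit by digit (value = value*16 + digit):
  B -> 11
  11*16 + 0 = 176
  176*16 + 8 = 2824
  2824*16 + 0 = 45184
Decimal = 45184

45184


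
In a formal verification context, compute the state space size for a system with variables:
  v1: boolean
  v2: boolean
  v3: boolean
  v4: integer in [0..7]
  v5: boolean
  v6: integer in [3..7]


State space = product of domain sizes of all variables.
Domain sizes:
  v1 (boolean): 2
  v2 (boolean): 2
  v3 (boolean): 2
  v4 (integer in [0..7]): 8
  v5 (boolean): 2
  v6 (integer in [3..7]): 5
Product = 2 * 2 * 2 * 8 * 2 * 5 = 640

640


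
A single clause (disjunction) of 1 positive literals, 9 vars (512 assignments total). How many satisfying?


Step 1: Total=2^9=512
Step 2: Unsat when all 1 false: 2^8=256
Step 3: Sat=512-256=256

256


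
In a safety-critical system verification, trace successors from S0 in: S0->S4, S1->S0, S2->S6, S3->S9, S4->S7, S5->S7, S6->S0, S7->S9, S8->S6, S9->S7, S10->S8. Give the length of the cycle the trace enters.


Trace from S0 until a state repeats:
  S0 -> S4 -> S7 -> S9 -> S7
S7 first seen at step 2, revisited at step 4.
Cycle length = 4 - 2 = 2

2


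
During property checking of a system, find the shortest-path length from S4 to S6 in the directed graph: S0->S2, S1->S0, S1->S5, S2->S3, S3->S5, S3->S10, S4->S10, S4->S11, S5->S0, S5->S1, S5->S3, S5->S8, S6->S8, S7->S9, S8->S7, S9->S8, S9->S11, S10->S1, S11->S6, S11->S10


BFS layer-by-layer from S4:
  dist 0: {S4}
  dist 1: {S10, S11}
  dist 2: {S1, S6}
  -> S6 reached at distance 2
Shortest path length = 2

2


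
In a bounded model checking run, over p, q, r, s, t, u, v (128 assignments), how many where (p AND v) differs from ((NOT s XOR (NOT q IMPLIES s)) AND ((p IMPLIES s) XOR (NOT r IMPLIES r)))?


F1 = (p AND v)
F2 = ((NOT s XOR (NOT q IMPLIES s)) AND ((p IMPLIES s) XOR (NOT r IMPLIES r)))
Evaluate both on each of 128 rows (bits = p,q,r,s,t,u,v):
  row 0 [0000000]: F1=0 F2=1 (differ) -> 1
  row 1 [0000001]: F1=0 F2=1 (differ) -> 1
  row 2 [0000010]: F1=0 F2=1 (differ) -> 1
  row 3 [0000011]: F1=0 F2=1 (differ) -> 1
  row 4 [0000100]: F1=0 F2=1 (differ) -> 1
  (every remaining row is evaluated the same way; all 128 results are listed next)
Full result column, 8 rows per line (p,q,r,s fixed per line; t,u,v runs 000..111 left to right):
  rows 0-7 [p,q,r,s=0000]: 11111111  (ones: 8)
  rows 8-15 [p,q,r,s=0001]: 11111111  (ones: 8)
  rows 16-23 [p,q,r,s=0010]: 00000000  (ones: 0)
  rows 24-31 [p,q,r,s=0011]: 00000000  (ones: 0)
  rows 32-39 [p,q,r,s=0100]: 00000000  (ones: 0)
  rows 40-47 [p,q,r,s=0101]: 11111111  (ones: 8)
  rows 48-55 [p,q,r,s=0110]: 00000000  (ones: 0)
  rows 56-63 [p,q,r,s=0111]: 00000000  (ones: 0)
  rows 64-71 [p,q,r,s=1000]: 01010101  (ones: 4)
  rows 72-79 [p,q,r,s=1001]: 10101010  (ones: 4)
  rows 80-87 [p,q,r,s=1010]: 10101010  (ones: 4)
  rows 88-95 [p,q,r,s=1011]: 01010101  (ones: 4)
  rows 96-103 [p,q,r,s=1100]: 01010101  (ones: 4)
  rows 104-111 [p,q,r,s=1101]: 10101010  (ones: 4)
  rows 112-119 [p,q,r,s=1110]: 01010101  (ones: 4)
  rows 120-127 [p,q,r,s=1111]: 01010101  (ones: 4)
Disagreements = 8+8+0+0+0+8+0+0+4+4+4+4+4+4+4+4 = 56

56


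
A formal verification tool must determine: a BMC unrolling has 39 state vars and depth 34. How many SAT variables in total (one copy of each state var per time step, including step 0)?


BMC unrolls to depth k, creating one copy of each state var for steps 0..k.
Step count = 34 + 1 = 35 (steps 0 through 34)
Vars per step = 39
Total = 39 * 35 = 1365

1365


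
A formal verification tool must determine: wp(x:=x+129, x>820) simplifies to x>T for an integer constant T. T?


Formula: wp(x:=E, P) = P[E/x] (substitute E for x in postcondition)
Step 1: Postcondition: x>820
Step 2: Substitute x+129 for x: x+129>820
Step 3: Solve for x: x > 820-129 = 691

691


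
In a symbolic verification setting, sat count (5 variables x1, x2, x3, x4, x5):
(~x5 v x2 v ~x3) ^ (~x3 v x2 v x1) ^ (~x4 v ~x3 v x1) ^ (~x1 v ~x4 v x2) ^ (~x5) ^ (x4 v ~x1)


CNF with 6 clauses over 5 vars (32 assignments).
An assignment satisfies CNF iff every clause has >=1 true literal.
Check each row (bits = x1,x2,x3,x4,x5; clause T/F shown):
  row 0 [00000]: clauses=TTTTTT -> 1
  row 1 [00001]: clauses=TTTTFT -> 0
  row 2 [00010]: clauses=TTTTTT -> 1
  row 3 [00011]: clauses=TTTTFT -> 0
  row 4 [00100]: clauses=TFTTTT -> 0
  row 5 [00101]: clauses=FFTTFT -> 0
  row 6 [00110]: clauses=TFFTTT -> 0
  row 7 [00111]: clauses=FFFTFT -> 0
  row 8 [01000]: clauses=TTTTTT -> 1
  row 9 [01001]: clauses=TTTTFT -> 0
  row 10 [01010]: clauses=TTTTTT -> 1
  row 11 [01011]: clauses=TTTTFT -> 0
  row 12 [01100]: clauses=TTTTTT -> 1
  row 13 [01101]: clauses=TTTTFT -> 0
  row 14 [01110]: clauses=TTFTTT -> 0
  row 15 [01111]: clauses=TTFTFT -> 0
  row 16 [10000]: clauses=TTTTTF -> 0
  row 17 [10001]: clauses=TTTTFF -> 0
  row 18 [10010]: clauses=TTTFTT -> 0
  row 19 [10011]: clauses=TTTFFT -> 0
  row 20 [10100]: clauses=TTTTTF -> 0
  row 21 [10101]: clauses=FTTTFF -> 0
  row 22 [10110]: clauses=TTTFTT -> 0
  row 23 [10111]: clauses=FTTFFT -> 0
  row 24 [11000]: clauses=TTTTTF -> 0
  row 25 [11001]: clauses=TTTTFF -> 0
  row 26 [11010]: clauses=TTTTTT -> 1
  row 27 [11011]: clauses=TTTTFT -> 0
  row 28 [11100]: clauses=TTTTTF -> 0
  row 29 [11101]: clauses=TTTTFF -> 0
  row 30 [11110]: clauses=TTTTTT -> 1
  row 31 [11111]: clauses=TTTTFT -> 0
Full result column, 8 rows per line (x1,x2 fixed per line; x3,x4,x5 runs 000..111 left to right):
  rows 0-7 [x1,x2=00]: 10100000  (ones: 2)
  rows 8-15 [x1,x2=01]: 10101000  (ones: 3)
  rows 16-23 [x1,x2=10]: 00000000  (ones: 0)
  rows 24-31 [x1,x2=11]: 00100010  (ones: 2)
Satisfying assignments = 2+3+0+2 = 7

7


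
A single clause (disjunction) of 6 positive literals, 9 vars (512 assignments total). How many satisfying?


Step 1: Total=2^9=512
Step 2: Unsat when all 6 false: 2^3=8
Step 3: Sat=512-8=504

504


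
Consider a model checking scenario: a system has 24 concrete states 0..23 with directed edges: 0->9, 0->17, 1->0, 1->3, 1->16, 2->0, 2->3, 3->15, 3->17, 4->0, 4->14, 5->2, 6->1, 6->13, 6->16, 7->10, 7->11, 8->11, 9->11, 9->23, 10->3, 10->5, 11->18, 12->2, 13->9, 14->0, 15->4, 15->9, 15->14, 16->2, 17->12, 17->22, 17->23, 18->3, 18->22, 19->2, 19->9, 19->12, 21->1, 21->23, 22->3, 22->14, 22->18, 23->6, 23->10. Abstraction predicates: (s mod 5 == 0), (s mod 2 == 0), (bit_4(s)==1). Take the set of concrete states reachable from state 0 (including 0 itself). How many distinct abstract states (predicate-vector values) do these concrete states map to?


BFS from 0:
Concrete reachable: {0, 1, 2, 3, 4, 5, 6, 9, 10, 11, 12, 13, 14, 15, 16, 17, 18, 22, 23}
Abstract via predicates (s mod 5 == 0), (s mod 2 == 0), (bit_4(s)==1):
  (0,0,0) <- {1, 3, 9, 11, 13}
  (0,0,1) <- {17, 23}
  (0,1,0) <- {2, 4, 6, 12, 14}
  (0,1,1) <- {16, 18, 22}
  (1,0,0) <- {5, 15}
  (1,1,0) <- {0, 10}
Distinct abstract states = 6

6


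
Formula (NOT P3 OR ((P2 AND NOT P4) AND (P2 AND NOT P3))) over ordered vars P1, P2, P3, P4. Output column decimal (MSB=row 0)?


Formula: (NOT P3 OR ((P2 AND NOT P4) AND (P2 AND NOT P3))) over P1, P2, P3, P4 (16 rows)
Evaluate each row (bits = P1,P2,P3,P4, MSB first):
  row 0 [0000]: (NOT 0 OR ((0 AND NOT 0) AND (0 AND NOT 0))) -> 1
  row 1 [0001]: (NOT 0 OR ((0 AND NOT 1) AND (0 AND NOT 0))) -> 1
  row 2 [0010]: (NOT 1 OR ((0 AND NOT 0) AND (0 AND NOT 1))) -> 0
  row 3 [0011]: (NOT 1 OR ((0 AND NOT 1) AND (0 AND NOT 1))) -> 0
  row 4 [0100]: (NOT 0 OR ((1 AND NOT 0) AND (1 AND NOT 0))) -> 1
  row 5 [0101]: (NOT 0 OR ((1 AND NOT 1) AND (1 AND NOT 0))) -> 1
  row 6 [0110]: (NOT 1 OR ((1 AND NOT 0) AND (1 AND NOT 1))) -> 0
  row 7 [0111]: (NOT 1 OR ((1 AND NOT 1) AND (1 AND NOT 1))) -> 0
  row 8 [1000]: (NOT 0 OR ((0 AND NOT 0) AND (0 AND NOT 0))) -> 1
  row 9 [1001]: (NOT 0 OR ((0 AND NOT 1) AND (0 AND NOT 0))) -> 1
  row 10 [1010]: (NOT 1 OR ((0 AND NOT 0) AND (0 AND NOT 1))) -> 0
  row 11 [1011]: (NOT 1 OR ((0 AND NOT 1) AND (0 AND NOT 1))) -> 0
  row 12 [1100]: (NOT 0 OR ((1 AND NOT 0) AND (1 AND NOT 0))) -> 1
  row 13 [1101]: (NOT 0 OR ((1 AND NOT 1) AND (1 AND NOT 0))) -> 1
  row 14 [1110]: (NOT 1 OR ((1 AND NOT 0) AND (1 AND NOT 1))) -> 0
  row 15 [1111]: (NOT 1 OR ((1 AND NOT 1) AND (1 AND NOT 1))) -> 0
Full result column, 4 rows per line (P1,P2 fixed per line; P3,P4 runs 00..11 left to right):
  rows 0-3 [P1,P2=00]: 1100  = hex C
  rows 4-7 [P1,P2=01]: 1100  = hex C
  rows 8-11 [P1,P2=10]: 1100  = hex C
  rows 12-15 [P1,P2=11]: 1100  = hex C
Output column (row 0 .. row 15) = 1100110011001100
Output column grouped in 4s = 1100 1100 1100 1100 = 0xCCCC
Convert to decimal digit by digit (value = value*16 + digit):
  C -> 12
  12*16 + 12 (C) = 204
  204*16 + 12 (C) = 3276
  3276*16 + 12 (C) = 52428
Decimal = 52428

52428


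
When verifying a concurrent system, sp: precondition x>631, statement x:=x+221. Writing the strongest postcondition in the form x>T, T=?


Formula: sp(P, x:=E) = exists old_x. (x = E[old_x/x]) AND P[old_x/x] (old_x is the value of x before the assignment; eliminate old_x by solving x = E[old_x/x] for old_x)
Step 1: Precondition P: x>631, i.e. old_x > 631
Step 2: Assignment gives x = old_x + 221, so old_x = x - 221
Step 3: Substitute into P: x - 221 > 631
Step 4: Simplify: x > 631+221 = 852

852


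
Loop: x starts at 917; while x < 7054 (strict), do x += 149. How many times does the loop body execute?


Step 1: x goes from 917 toward 7054 by 149; the body runs while x<7054, so iterations = ceil((bound-start)/step)
Step 2: Distance=6137
Step 3: ceil(6137/149)=42

42


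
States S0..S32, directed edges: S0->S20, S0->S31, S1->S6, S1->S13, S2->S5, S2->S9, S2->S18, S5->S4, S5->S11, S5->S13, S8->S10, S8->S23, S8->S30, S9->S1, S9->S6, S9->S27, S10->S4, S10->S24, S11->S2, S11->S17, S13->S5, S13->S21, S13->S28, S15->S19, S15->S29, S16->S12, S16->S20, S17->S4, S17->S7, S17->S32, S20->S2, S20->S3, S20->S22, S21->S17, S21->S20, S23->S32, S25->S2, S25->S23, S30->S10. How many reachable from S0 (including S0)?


BFS from S0:
  layer 0: {S0}
  layer 1: {S20, S31}
  layer 2: {S2, S3, S22}
  layer 3: {S5, S9, S18}
  layer 4: {S1, S4, S6, S11, S13, S27}
  layer 5: {S17, S21, S28}
  layer 6: {S7, S32}
Reachable set: {S0, S1, S2, S3, S4, S5, S6, S7, S9, S11, S13, S17, S18, S20, S21, S22, S27, S28, S31, S32}
Count = 20

20


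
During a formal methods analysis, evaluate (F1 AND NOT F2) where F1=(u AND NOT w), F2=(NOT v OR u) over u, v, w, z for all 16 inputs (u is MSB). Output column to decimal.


F1 = (u AND NOT w)
F2 = (NOT v OR u)
Counterexample to F1=>F2 is where F1=1 and F2=0.
Evaluate each row (bits = u,v,w,z, MSB first):
  row 0 [0000]: F1=0 F2=1 -> F1&~F2 -> 0
  row 1 [0001]: F1=0 F2=1 -> F1&~F2 -> 0
  row 2 [0010]: F1=0 F2=1 -> F1&~F2 -> 0
  row 3 [0011]: F1=0 F2=1 -> F1&~F2 -> 0
  row 4 [0100]: F1=0 F2=0 -> F1&~F2 -> 0
  row 5 [0101]: F1=0 F2=0 -> F1&~F2 -> 0
  row 6 [0110]: F1=0 F2=0 -> F1&~F2 -> 0
  row 7 [0111]: F1=0 F2=0 -> F1&~F2 -> 0
  row 8 [1000]: F1=1 F2=1 -> F1&~F2 -> 0
  row 9 [1001]: F1=1 F2=1 -> F1&~F2 -> 0
  row 10 [1010]: F1=0 F2=1 -> F1&~F2 -> 0
  row 11 [1011]: F1=0 F2=1 -> F1&~F2 -> 0
  row 12 [1100]: F1=1 F2=1 -> F1&~F2 -> 0
  row 13 [1101]: F1=1 F2=1 -> F1&~F2 -> 0
  row 14 [1110]: F1=0 F2=1 -> F1&~F2 -> 0
  row 15 [1111]: F1=0 F2=1 -> F1&~F2 -> 0
Full result column, 4 rows per line (u,v fixed per line; w,z runs 00..11 left to right):
  rows 0-3 [u,v=00]: 0000  = hex 0
  rows 4-7 [u,v=01]: 0000  = hex 0
  rows 8-11 [u,v=10]: 0000  = hex 0
  rows 12-15 [u,v=11]: 0000  = hex 0
Counterexample vector (row 0 .. row 15) = 0000000000000000
Output column grouped in 4s = 0000 0000 0000 0000 = 0x0000
Convert to decimal digit by digit (value = value*16 + digit):
  0 -> 0
  0*16 + 0 = 0
  0*16 + 0 = 0
  0*16 + 0 = 0
Decimal = 0

0


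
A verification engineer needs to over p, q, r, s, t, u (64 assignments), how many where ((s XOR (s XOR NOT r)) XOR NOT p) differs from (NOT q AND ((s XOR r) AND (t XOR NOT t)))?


F1 = ((s XOR (s XOR NOT r)) XOR NOT p)
F2 = (NOT q AND ((s XOR r) AND (t XOR NOT t)))
Evaluate both on each of 64 rows (bits = p,q,r,s,t,u):
  row 0 [000000]: F1=0 F2=0 -> 0
  row 1 [000001]: F1=0 F2=0 -> 0
  row 2 [000010]: F1=0 F2=0 -> 0
  row 3 [000011]: F1=0 F2=0 -> 0
  row 4 [000100]: F1=0 F2=1 (differ) -> 1
  (every remaining row is evaluated the same way; all 64 results are listed next)
Full result column, 8 rows per line (p,q,r fixed per line; s,t,u runs 000..111 left to right):
  rows 0-7 [p,q,r=000]: 00001111  (ones: 4)
  rows 8-15 [p,q,r=001]: 00001111  (ones: 4)
  rows 16-23 [p,q,r=010]: 00000000  (ones: 0)
  rows 24-31 [p,q,r=011]: 11111111  (ones: 8)
  rows 32-39 [p,q,r=100]: 11110000  (ones: 4)
  rows 40-47 [p,q,r=101]: 11110000  (ones: 4)
  rows 48-55 [p,q,r=110]: 11111111  (ones: 8)
  rows 56-63 [p,q,r=111]: 00000000  (ones: 0)
Disagreements = 4+4+0+8+4+4+8+0 = 32

32


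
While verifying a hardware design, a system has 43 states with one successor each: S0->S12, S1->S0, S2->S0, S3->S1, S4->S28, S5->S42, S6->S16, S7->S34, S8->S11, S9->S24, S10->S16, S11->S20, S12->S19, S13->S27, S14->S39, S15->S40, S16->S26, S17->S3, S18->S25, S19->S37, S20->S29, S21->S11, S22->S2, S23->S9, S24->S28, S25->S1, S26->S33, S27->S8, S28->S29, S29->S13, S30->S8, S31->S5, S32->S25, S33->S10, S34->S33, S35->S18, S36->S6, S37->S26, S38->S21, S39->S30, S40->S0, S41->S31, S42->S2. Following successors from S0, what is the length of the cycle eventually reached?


Trace from S0 until a state repeats:
  S0 -> S12 -> S19 -> S37 -> S26 -> S33 -> S10 -> S16 -> S26
S26 first seen at step 4, revisited at step 8.
Cycle length = 8 - 4 = 4

4


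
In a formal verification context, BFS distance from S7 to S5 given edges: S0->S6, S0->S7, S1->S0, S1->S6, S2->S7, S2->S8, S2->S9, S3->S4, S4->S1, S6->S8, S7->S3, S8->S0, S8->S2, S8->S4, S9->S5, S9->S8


BFS layer-by-layer from S7:
  dist 0: {S7}
  dist 1: {S3}
  dist 2: {S4}
  dist 3: {S1}
  dist 4: {S0, S6}
  dist 5: {S8}
  dist 6: {S2}
  dist 7: {S9}
  dist 8: {S5}
  -> S5 reached at distance 8
Shortest path length = 8

8


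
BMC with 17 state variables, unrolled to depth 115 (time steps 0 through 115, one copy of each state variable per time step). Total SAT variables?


BMC unrolls to depth k, creating one copy of each state var for steps 0..k.
Step count = 115 + 1 = 116 (steps 0 through 115)
Vars per step = 17
Total = 17 * 116 = 1972

1972


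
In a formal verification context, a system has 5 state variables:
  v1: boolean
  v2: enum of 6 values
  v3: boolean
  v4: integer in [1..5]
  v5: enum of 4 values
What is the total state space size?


State space = product of domain sizes of all variables.
Domain sizes:
  v1 (boolean): 2
  v2 (enum of 6 values): 6
  v3 (boolean): 2
  v4 (integer in [1..5]): 5
  v5 (enum of 4 values): 4
Product = 2 * 6 * 2 * 5 * 4 = 480

480


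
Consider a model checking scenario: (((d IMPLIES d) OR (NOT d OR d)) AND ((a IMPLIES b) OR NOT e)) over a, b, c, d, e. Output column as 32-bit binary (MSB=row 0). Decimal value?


Formula: (((d IMPLIES d) OR (NOT d OR d)) AND ((a IMPLIES b) OR NOT e)) over a, b, c, d, e (32 rows)
Evaluate each row (bits = a,b,c,d,e, MSB first):
  row 0 [00000]: (((0 IMPLIES 0) OR (NOT 0 OR 0)) AND ((0 IMPLIES 0) OR NOT 0)) -> 1
  row 1 [00001]: (((0 IMPLIES 0) OR (NOT 0 OR 0)) AND ((0 IMPLIES 0) OR NOT 1)) -> 1
  row 2 [00010]: (((1 IMPLIES 1) OR (NOT 1 OR 1)) AND ((0 IMPLIES 0) OR NOT 0)) -> 1
  row 3 [00011]: (((1 IMPLIES 1) OR (NOT 1 OR 1)) AND ((0 IMPLIES 0) OR NOT 1)) -> 1
  row 4 [00100]: (((0 IMPLIES 0) OR (NOT 0 OR 0)) AND ((0 IMPLIES 0) OR NOT 0)) -> 1
  row 5 [00101]: (((0 IMPLIES 0) OR (NOT 0 OR 0)) AND ((0 IMPLIES 0) OR NOT 1)) -> 1
  row 6 [00110]: (((1 IMPLIES 1) OR (NOT 1 OR 1)) AND ((0 IMPLIES 0) OR NOT 0)) -> 1
  row 7 [00111]: (((1 IMPLIES 1) OR (NOT 1 OR 1)) AND ((0 IMPLIES 0) OR NOT 1)) -> 1
  row 8 [01000]: (((0 IMPLIES 0) OR (NOT 0 OR 0)) AND ((0 IMPLIES 1) OR NOT 0)) -> 1
  row 9 [01001]: (((0 IMPLIES 0) OR (NOT 0 OR 0)) AND ((0 IMPLIES 1) OR NOT 1)) -> 1
  row 10 [01010]: (((1 IMPLIES 1) OR (NOT 1 OR 1)) AND ((0 IMPLIES 1) OR NOT 0)) -> 1
  row 11 [01011]: (((1 IMPLIES 1) OR (NOT 1 OR 1)) AND ((0 IMPLIES 1) OR NOT 1)) -> 1
  row 12 [01100]: (((0 IMPLIES 0) OR (NOT 0 OR 0)) AND ((0 IMPLIES 1) OR NOT 0)) -> 1
  row 13 [01101]: (((0 IMPLIES 0) OR (NOT 0 OR 0)) AND ((0 IMPLIES 1) OR NOT 1)) -> 1
  row 14 [01110]: (((1 IMPLIES 1) OR (NOT 1 OR 1)) AND ((0 IMPLIES 1) OR NOT 0)) -> 1
  row 15 [01111]: (((1 IMPLIES 1) OR (NOT 1 OR 1)) AND ((0 IMPLIES 1) OR NOT 1)) -> 1
  row 16 [10000]: (((0 IMPLIES 0) OR (NOT 0 OR 0)) AND ((1 IMPLIES 0) OR NOT 0)) -> 1
  row 17 [10001]: (((0 IMPLIES 0) OR (NOT 0 OR 0)) AND ((1 IMPLIES 0) OR NOT 1)) -> 0
  row 18 [10010]: (((1 IMPLIES 1) OR (NOT 1 OR 1)) AND ((1 IMPLIES 0) OR NOT 0)) -> 1
  row 19 [10011]: (((1 IMPLIES 1) OR (NOT 1 OR 1)) AND ((1 IMPLIES 0) OR NOT 1)) -> 0
  row 20 [10100]: (((0 IMPLIES 0) OR (NOT 0 OR 0)) AND ((1 IMPLIES 0) OR NOT 0)) -> 1
  row 21 [10101]: (((0 IMPLIES 0) OR (NOT 0 OR 0)) AND ((1 IMPLIES 0) OR NOT 1)) -> 0
  row 22 [10110]: (((1 IMPLIES 1) OR (NOT 1 OR 1)) AND ((1 IMPLIES 0) OR NOT 0)) -> 1
  row 23 [10111]: (((1 IMPLIES 1) OR (NOT 1 OR 1)) AND ((1 IMPLIES 0) OR NOT 1)) -> 0
  row 24 [11000]: (((0 IMPLIES 0) OR (NOT 0 OR 0)) AND ((1 IMPLIES 1) OR NOT 0)) -> 1
  row 25 [11001]: (((0 IMPLIES 0) OR (NOT 0 OR 0)) AND ((1 IMPLIES 1) OR NOT 1)) -> 1
  row 26 [11010]: (((1 IMPLIES 1) OR (NOT 1 OR 1)) AND ((1 IMPLIES 1) OR NOT 0)) -> 1
  row 27 [11011]: (((1 IMPLIES 1) OR (NOT 1 OR 1)) AND ((1 IMPLIES 1) OR NOT 1)) -> 1
  row 28 [11100]: (((0 IMPLIES 0) OR (NOT 0 OR 0)) AND ((1 IMPLIES 1) OR NOT 0)) -> 1
  row 29 [11101]: (((0 IMPLIES 0) OR (NOT 0 OR 0)) AND ((1 IMPLIES 1) OR NOT 1)) -> 1
  row 30 [11110]: (((1 IMPLIES 1) OR (NOT 1 OR 1)) AND ((1 IMPLIES 1) OR NOT 0)) -> 1
  row 31 [11111]: (((1 IMPLIES 1) OR (NOT 1 OR 1)) AND ((1 IMPLIES 1) OR NOT 1)) -> 1
Full result column, 4 rows per line (a,b,c fixed per line; d,e runs 00..11 left to right):
  rows 0-3 [a,b,c=000]: 1111  = hex F
  rows 4-7 [a,b,c=001]: 1111  = hex F
  rows 8-11 [a,b,c=010]: 1111  = hex F
  rows 12-15 [a,b,c=011]: 1111  = hex F
  rows 16-19 [a,b,c=100]: 1010  = hex A
  rows 20-23 [a,b,c=101]: 1010  = hex A
  rows 24-27 [a,b,c=110]: 1111  = hex F
  rows 28-31 [a,b,c=111]: 1111  = hex F
Output column (row 0 .. row 31) = 11111111111111111010101011111111
Output column grouped in 4s = 1111 1111 1111 1111 1010 1010 1111 1111 = 0xFFFFAAFF
Convert to decimal digit by digit (value = value*16 + digit):
  F -> 15
  15*16 + 15 (F) = 255
  255*16 + 15 (F) = 4095
  4095*16 + 15 (F) = 65535
  65535*16 + 10 (A) = 1048570
  1048570*16 + 10 (A) = 16777130
  16777130*16 + 15 (F) = 268434095
  268434095*16 + 15 (F) = 4294945535
Decimal = 4294945535

4294945535


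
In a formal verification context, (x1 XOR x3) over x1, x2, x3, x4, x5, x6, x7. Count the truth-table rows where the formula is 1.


Formula: (x1 XOR x3) over 7 vars (128 rows)
Evaluate each row (x1, x2, x3, x4, x5, x6, x7 as bits, MSB first):
  row 0 [0000000]: (0 XOR 0) -> 0
  row 1 [0000001]: (0 XOR 0) -> 0
  row 2 [0000010]: (0 XOR 0) -> 0
  row 3 [0000011]: (0 XOR 0) -> 0
  row 4 [0000100]: (0 XOR 0) -> 0
  (every remaining row is evaluated the same way; all 128 results are listed next)
Full result column, 8 rows per line (x1,x2,x3,x4 fixed per line; x5,x6,x7 runs 000..111 left to right):
  rows 0-7 [x1,x2,x3,x4=0000]: 00000000  (ones: 0)
  rows 8-15 [x1,x2,x3,x4=0001]: 00000000  (ones: 0)
  rows 16-23 [x1,x2,x3,x4=0010]: 11111111  (ones: 8)
  rows 24-31 [x1,x2,x3,x4=0011]: 11111111  (ones: 8)
  rows 32-39 [x1,x2,x3,x4=0100]: 00000000  (ones: 0)
  rows 40-47 [x1,x2,x3,x4=0101]: 00000000  (ones: 0)
  rows 48-55 [x1,x2,x3,x4=0110]: 11111111  (ones: 8)
  rows 56-63 [x1,x2,x3,x4=0111]: 11111111  (ones: 8)
  rows 64-71 [x1,x2,x3,x4=1000]: 11111111  (ones: 8)
  rows 72-79 [x1,x2,x3,x4=1001]: 11111111  (ones: 8)
  rows 80-87 [x1,x2,x3,x4=1010]: 00000000  (ones: 0)
  rows 88-95 [x1,x2,x3,x4=1011]: 00000000  (ones: 0)
  rows 96-103 [x1,x2,x3,x4=1100]: 11111111  (ones: 8)
  rows 104-111 [x1,x2,x3,x4=1101]: 11111111  (ones: 8)
  rows 112-119 [x1,x2,x3,x4=1110]: 00000000  (ones: 0)
  rows 120-127 [x1,x2,x3,x4=1111]: 00000000  (ones: 0)
Count of 1-rows = 0+0+8+8+0+0+8+8+8+8+0+0+8+8+0+0 = 64

64


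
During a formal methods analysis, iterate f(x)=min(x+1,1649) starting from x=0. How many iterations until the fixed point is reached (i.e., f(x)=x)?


Step 1: x=0, cap=1649, increment=1
Step 2: x grows by 1 each step until capped at 1649; fixed point is x=1649
Step 3: iterations = ceil(1649/1) = 1649

1649


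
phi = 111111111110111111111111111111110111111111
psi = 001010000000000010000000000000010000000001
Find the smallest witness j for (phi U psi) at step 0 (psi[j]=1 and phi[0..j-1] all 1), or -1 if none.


(phi U psi) at 0: need smallest j with psi[j]=1 and phi[i]=1 for all i in [0,j).
Scan from step 0:
  step 0: phi=1, psi=0 -> continue
  step 1: phi=1, psi=0 -> continue
  step 2: psi=1 and phi held for [0,2) -> witness found
Witness step = 2

2


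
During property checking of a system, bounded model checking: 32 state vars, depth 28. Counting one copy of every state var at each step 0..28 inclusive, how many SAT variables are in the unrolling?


BMC unrolls to depth k, creating one copy of each state var for steps 0..k.
Step count = 28 + 1 = 29 (steps 0 through 28)
Vars per step = 32
Total = 32 * 29 = 928

928


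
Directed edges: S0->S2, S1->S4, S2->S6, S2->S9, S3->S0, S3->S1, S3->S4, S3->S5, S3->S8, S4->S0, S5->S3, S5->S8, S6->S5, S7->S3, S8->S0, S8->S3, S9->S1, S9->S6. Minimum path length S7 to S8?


BFS layer-by-layer from S7:
  dist 0: {S7}
  dist 1: {S3}
  dist 2: {S0, S1, S4, S5, S8}
  -> S8 reached at distance 2
Shortest path length = 2

2


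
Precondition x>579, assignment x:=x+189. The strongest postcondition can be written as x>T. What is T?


Formula: sp(P, x:=E) = exists old_x. (x = E[old_x/x]) AND P[old_x/x] (old_x is the value of x before the assignment; eliminate old_x by solving x = E[old_x/x] for old_x)
Step 1: Precondition P: x>579, i.e. old_x > 579
Step 2: Assignment gives x = old_x + 189, so old_x = x - 189
Step 3: Substitute into P: x - 189 > 579
Step 4: Simplify: x > 579+189 = 768

768


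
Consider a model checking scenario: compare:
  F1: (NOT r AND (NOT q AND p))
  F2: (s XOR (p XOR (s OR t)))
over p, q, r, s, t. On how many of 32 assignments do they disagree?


F1 = (NOT r AND (NOT q AND p))
F2 = (s XOR (p XOR (s OR t)))
Evaluate both on each of 32 rows (bits = p,q,r,s,t):
  row 0 [00000]: F1=0 F2=0 -> 0
  row 1 [00001]: F1=0 F2=1 (differ) -> 1
  row 2 [00010]: F1=0 F2=0 -> 0
  row 3 [00011]: F1=0 F2=0 -> 0
  row 4 [00100]: F1=0 F2=0 -> 0
  row 5 [00101]: F1=0 F2=1 (differ) -> 1
  row 6 [00110]: F1=0 F2=0 -> 0
  row 7 [00111]: F1=0 F2=0 -> 0
  row 8 [01000]: F1=0 F2=0 -> 0
  row 9 [01001]: F1=0 F2=1 (differ) -> 1
  row 10 [01010]: F1=0 F2=0 -> 0
  row 11 [01011]: F1=0 F2=0 -> 0
  row 12 [01100]: F1=0 F2=0 -> 0
  row 13 [01101]: F1=0 F2=1 (differ) -> 1
  row 14 [01110]: F1=0 F2=0 -> 0
  row 15 [01111]: F1=0 F2=0 -> 0
  row 16 [10000]: F1=1 F2=1 -> 0
  row 17 [10001]: F1=1 F2=0 (differ) -> 1
  row 18 [10010]: F1=1 F2=1 -> 0
  row 19 [10011]: F1=1 F2=1 -> 0
  row 20 [10100]: F1=0 F2=1 (differ) -> 1
  row 21 [10101]: F1=0 F2=0 -> 0
  row 22 [10110]: F1=0 F2=1 (differ) -> 1
  row 23 [10111]: F1=0 F2=1 (differ) -> 1
  row 24 [11000]: F1=0 F2=1 (differ) -> 1
  row 25 [11001]: F1=0 F2=0 -> 0
  row 26 [11010]: F1=0 F2=1 (differ) -> 1
  row 27 [11011]: F1=0 F2=1 (differ) -> 1
  row 28 [11100]: F1=0 F2=1 (differ) -> 1
  row 29 [11101]: F1=0 F2=0 -> 0
  row 30 [11110]: F1=0 F2=1 (differ) -> 1
  row 31 [11111]: F1=0 F2=1 (differ) -> 1
Full result column, 8 rows per line (p,q fixed per line; r,s,t runs 000..111 left to right):
  rows 0-7 [p,q=00]: 01000100  (ones: 2)
  rows 8-15 [p,q=01]: 01000100  (ones: 2)
  rows 16-23 [p,q=10]: 01001011  (ones: 4)
  rows 24-31 [p,q=11]: 10111011  (ones: 6)
Disagreements = 2+2+4+6 = 14

14


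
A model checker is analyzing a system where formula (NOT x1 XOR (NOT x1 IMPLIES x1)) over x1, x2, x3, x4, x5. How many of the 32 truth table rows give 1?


Formula: (NOT x1 XOR (NOT x1 IMPLIES x1)) over 5 vars (32 rows)
Evaluate each row (x1, x2, x3, x4, x5 as bits, MSB first):
  row 0 [00000]: (NOT 0 XOR (NOT 0 IMPLIES 0)) -> 1
  row 1 [00001]: (NOT 0 XOR (NOT 0 IMPLIES 0)) -> 1
  row 2 [00010]: (NOT 0 XOR (NOT 0 IMPLIES 0)) -> 1
  row 3 [00011]: (NOT 0 XOR (NOT 0 IMPLIES 0)) -> 1
  row 4 [00100]: (NOT 0 XOR (NOT 0 IMPLIES 0)) -> 1
  row 5 [00101]: (NOT 0 XOR (NOT 0 IMPLIES 0)) -> 1
  row 6 [00110]: (NOT 0 XOR (NOT 0 IMPLIES 0)) -> 1
  row 7 [00111]: (NOT 0 XOR (NOT 0 IMPLIES 0)) -> 1
  row 8 [01000]: (NOT 0 XOR (NOT 0 IMPLIES 0)) -> 1
  row 9 [01001]: (NOT 0 XOR (NOT 0 IMPLIES 0)) -> 1
  row 10 [01010]: (NOT 0 XOR (NOT 0 IMPLIES 0)) -> 1
  row 11 [01011]: (NOT 0 XOR (NOT 0 IMPLIES 0)) -> 1
  row 12 [01100]: (NOT 0 XOR (NOT 0 IMPLIES 0)) -> 1
  row 13 [01101]: (NOT 0 XOR (NOT 0 IMPLIES 0)) -> 1
  row 14 [01110]: (NOT 0 XOR (NOT 0 IMPLIES 0)) -> 1
  row 15 [01111]: (NOT 0 XOR (NOT 0 IMPLIES 0)) -> 1
  row 16 [10000]: (NOT 1 XOR (NOT 1 IMPLIES 1)) -> 1
  row 17 [10001]: (NOT 1 XOR (NOT 1 IMPLIES 1)) -> 1
  row 18 [10010]: (NOT 1 XOR (NOT 1 IMPLIES 1)) -> 1
  row 19 [10011]: (NOT 1 XOR (NOT 1 IMPLIES 1)) -> 1
  row 20 [10100]: (NOT 1 XOR (NOT 1 IMPLIES 1)) -> 1
  row 21 [10101]: (NOT 1 XOR (NOT 1 IMPLIES 1)) -> 1
  row 22 [10110]: (NOT 1 XOR (NOT 1 IMPLIES 1)) -> 1
  row 23 [10111]: (NOT 1 XOR (NOT 1 IMPLIES 1)) -> 1
  row 24 [11000]: (NOT 1 XOR (NOT 1 IMPLIES 1)) -> 1
  row 25 [11001]: (NOT 1 XOR (NOT 1 IMPLIES 1)) -> 1
  row 26 [11010]: (NOT 1 XOR (NOT 1 IMPLIES 1)) -> 1
  row 27 [11011]: (NOT 1 XOR (NOT 1 IMPLIES 1)) -> 1
  row 28 [11100]: (NOT 1 XOR (NOT 1 IMPLIES 1)) -> 1
  row 29 [11101]: (NOT 1 XOR (NOT 1 IMPLIES 1)) -> 1
  row 30 [11110]: (NOT 1 XOR (NOT 1 IMPLIES 1)) -> 1
  row 31 [11111]: (NOT 1 XOR (NOT 1 IMPLIES 1)) -> 1
Full result column, 8 rows per line (x1,x2 fixed per line; x3,x4,x5 runs 000..111 left to right):
  rows 0-7 [x1,x2=00]: 11111111  (ones: 8)
  rows 8-15 [x1,x2=01]: 11111111  (ones: 8)
  rows 16-23 [x1,x2=10]: 11111111  (ones: 8)
  rows 24-31 [x1,x2=11]: 11111111  (ones: 8)
Count of 1-rows = 8+8+8+8 = 32

32


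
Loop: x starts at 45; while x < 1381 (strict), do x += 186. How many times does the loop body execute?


Step 1: x goes from 45 toward 1381 by 186; the body runs while x<1381, so iterations = ceil((bound-start)/step)
Step 2: Distance=1336
Step 3: ceil(1336/186)=8

8


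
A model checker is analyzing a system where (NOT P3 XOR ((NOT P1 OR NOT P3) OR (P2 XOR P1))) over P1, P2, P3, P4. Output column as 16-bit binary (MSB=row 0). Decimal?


Formula: (NOT P3 XOR ((NOT P1 OR NOT P3) OR (P2 XOR P1))) over P1, P2, P3, P4 (16 rows)
Evaluate each row (bits = P1,P2,P3,P4, MSB first):
  row 0 [0000]: (NOT 0 XOR ((NOT 0 OR NOT 0) OR (0 XOR 0))) -> 0
  row 1 [0001]: (NOT 0 XOR ((NOT 0 OR NOT 0) OR (0 XOR 0))) -> 0
  row 2 [0010]: (NOT 1 XOR ((NOT 0 OR NOT 1) OR (0 XOR 0))) -> 1
  row 3 [0011]: (NOT 1 XOR ((NOT 0 OR NOT 1) OR (0 XOR 0))) -> 1
  row 4 [0100]: (NOT 0 XOR ((NOT 0 OR NOT 0) OR (1 XOR 0))) -> 0
  row 5 [0101]: (NOT 0 XOR ((NOT 0 OR NOT 0) OR (1 XOR 0))) -> 0
  row 6 [0110]: (NOT 1 XOR ((NOT 0 OR NOT 1) OR (1 XOR 0))) -> 1
  row 7 [0111]: (NOT 1 XOR ((NOT 0 OR NOT 1) OR (1 XOR 0))) -> 1
  row 8 [1000]: (NOT 0 XOR ((NOT 1 OR NOT 0) OR (0 XOR 1))) -> 0
  row 9 [1001]: (NOT 0 XOR ((NOT 1 OR NOT 0) OR (0 XOR 1))) -> 0
  row 10 [1010]: (NOT 1 XOR ((NOT 1 OR NOT 1) OR (0 XOR 1))) -> 1
  row 11 [1011]: (NOT 1 XOR ((NOT 1 OR NOT 1) OR (0 XOR 1))) -> 1
  row 12 [1100]: (NOT 0 XOR ((NOT 1 OR NOT 0) OR (1 XOR 1))) -> 0
  row 13 [1101]: (NOT 0 XOR ((NOT 1 OR NOT 0) OR (1 XOR 1))) -> 0
  row 14 [1110]: (NOT 1 XOR ((NOT 1 OR NOT 1) OR (1 XOR 1))) -> 0
  row 15 [1111]: (NOT 1 XOR ((NOT 1 OR NOT 1) OR (1 XOR 1))) -> 0
Full result column, 4 rows per line (P1,P2 fixed per line; P3,P4 runs 00..11 left to right):
  rows 0-3 [P1,P2=00]: 0011  = hex 3
  rows 4-7 [P1,P2=01]: 0011  = hex 3
  rows 8-11 [P1,P2=10]: 0011  = hex 3
  rows 12-15 [P1,P2=11]: 0000  = hex 0
Output column (row 0 .. row 15) = 0011001100110000
Output column grouped in 4s = 0011 0011 0011 0000 = 0x3330
Convert to decimal digit by digit (value = value*16 + digit):
  3 -> 3
  3*16 + 3 = 51
  51*16 + 3 = 819
  819*16 + 0 = 13104
Decimal = 13104

13104


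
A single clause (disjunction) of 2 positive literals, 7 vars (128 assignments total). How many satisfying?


Step 1: Total=2^7=128
Step 2: Unsat when all 2 false: 2^5=32
Step 3: Sat=128-32=96

96


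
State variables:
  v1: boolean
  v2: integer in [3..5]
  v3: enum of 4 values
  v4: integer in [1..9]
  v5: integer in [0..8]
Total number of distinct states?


State space = product of domain sizes of all variables.
Domain sizes:
  v1 (boolean): 2
  v2 (integer in [3..5]): 3
  v3 (enum of 4 values): 4
  v4 (integer in [1..9]): 9
  v5 (integer in [0..8]): 9
Product = 2 * 3 * 4 * 9 * 9 = 1944

1944


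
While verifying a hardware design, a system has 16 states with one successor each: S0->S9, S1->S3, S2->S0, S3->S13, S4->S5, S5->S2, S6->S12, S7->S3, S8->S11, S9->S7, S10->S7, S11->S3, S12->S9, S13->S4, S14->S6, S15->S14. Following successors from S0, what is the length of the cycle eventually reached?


Trace from S0 until a state repeats:
  S0 -> S9 -> S7 -> S3 -> S13 -> S4 -> S5 -> S2 -> S0
S0 first seen at step 0, revisited at step 8.
Cycle length = 8 - 0 = 8

8


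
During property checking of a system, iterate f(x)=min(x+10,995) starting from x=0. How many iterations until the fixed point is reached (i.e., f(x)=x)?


Step 1: x=0, cap=995, increment=10
Step 2: x grows by 10 each step until capped at 995; fixed point is x=995
Step 3: iterations = ceil(995/10) = 100

100


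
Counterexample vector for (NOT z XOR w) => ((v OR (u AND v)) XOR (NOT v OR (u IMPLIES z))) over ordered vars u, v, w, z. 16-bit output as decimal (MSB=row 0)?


F1 = (NOT z XOR w)
F2 = ((v OR (u AND v)) XOR (NOT v OR (u IMPLIES z)))
Counterexample to F1=>F2 is where F1=1 and F2=0.
Evaluate each row (bits = u,v,w,z, MSB first):
  row 0 [0000]: F1=1 F2=1 -> F1&~F2 -> 0
  row 1 [0001]: F1=0 F2=1 -> F1&~F2 -> 0
  row 2 [0010]: F1=0 F2=1 -> F1&~F2 -> 0
  row 3 [0011]: F1=1 F2=1 -> F1&~F2 -> 0
  row 4 [0100]: F1=1 F2=0 -> F1&~F2 -> 1
  row 5 [0101]: F1=0 F2=0 -> F1&~F2 -> 0
  row 6 [0110]: F1=0 F2=0 -> F1&~F2 -> 0
  row 7 [0111]: F1=1 F2=0 -> F1&~F2 -> 1
  row 8 [1000]: F1=1 F2=1 -> F1&~F2 -> 0
  row 9 [1001]: F1=0 F2=1 -> F1&~F2 -> 0
  row 10 [1010]: F1=0 F2=1 -> F1&~F2 -> 0
  row 11 [1011]: F1=1 F2=1 -> F1&~F2 -> 0
  row 12 [1100]: F1=1 F2=1 -> F1&~F2 -> 0
  row 13 [1101]: F1=0 F2=0 -> F1&~F2 -> 0
  row 14 [1110]: F1=0 F2=1 -> F1&~F2 -> 0
  row 15 [1111]: F1=1 F2=0 -> F1&~F2 -> 1
Full result column, 4 rows per line (u,v fixed per line; w,z runs 00..11 left to right):
  rows 0-3 [u,v=00]: 0000  = hex 0
  rows 4-7 [u,v=01]: 1001  = hex 9
  rows 8-11 [u,v=10]: 0000  = hex 0
  rows 12-15 [u,v=11]: 0001  = hex 1
Counterexample vector (row 0 .. row 15) = 0000100100000001
Output column grouped in 4s = 0000 1001 0000 0001 = 0x0901
Convert to decimal digit by digit (value = value*16 + digit):
  0 -> 0
  0*16 + 9 = 9
  9*16 + 0 = 144
  144*16 + 1 = 2305
Decimal = 2305

2305


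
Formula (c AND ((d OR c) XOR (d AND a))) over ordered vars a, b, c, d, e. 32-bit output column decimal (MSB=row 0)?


Formula: (c AND ((d OR c) XOR (d AND a))) over a, b, c, d, e (32 rows)
Evaluate each row (bits = a,b,c,d,e, MSB first):
  row 0 [00000]: (0 AND ((0 OR 0) XOR (0 AND 0))) -> 0
  row 1 [00001]: (0 AND ((0 OR 0) XOR (0 AND 0))) -> 0
  row 2 [00010]: (0 AND ((1 OR 0) XOR (1 AND 0))) -> 0
  row 3 [00011]: (0 AND ((1 OR 0) XOR (1 AND 0))) -> 0
  row 4 [00100]: (1 AND ((0 OR 1) XOR (0 AND 0))) -> 1
  row 5 [00101]: (1 AND ((0 OR 1) XOR (0 AND 0))) -> 1
  row 6 [00110]: (1 AND ((1 OR 1) XOR (1 AND 0))) -> 1
  row 7 [00111]: (1 AND ((1 OR 1) XOR (1 AND 0))) -> 1
  row 8 [01000]: (0 AND ((0 OR 0) XOR (0 AND 0))) -> 0
  row 9 [01001]: (0 AND ((0 OR 0) XOR (0 AND 0))) -> 0
  row 10 [01010]: (0 AND ((1 OR 0) XOR (1 AND 0))) -> 0
  row 11 [01011]: (0 AND ((1 OR 0) XOR (1 AND 0))) -> 0
  row 12 [01100]: (1 AND ((0 OR 1) XOR (0 AND 0))) -> 1
  row 13 [01101]: (1 AND ((0 OR 1) XOR (0 AND 0))) -> 1
  row 14 [01110]: (1 AND ((1 OR 1) XOR (1 AND 0))) -> 1
  row 15 [01111]: (1 AND ((1 OR 1) XOR (1 AND 0))) -> 1
  row 16 [10000]: (0 AND ((0 OR 0) XOR (0 AND 1))) -> 0
  row 17 [10001]: (0 AND ((0 OR 0) XOR (0 AND 1))) -> 0
  row 18 [10010]: (0 AND ((1 OR 0) XOR (1 AND 1))) -> 0
  row 19 [10011]: (0 AND ((1 OR 0) XOR (1 AND 1))) -> 0
  row 20 [10100]: (1 AND ((0 OR 1) XOR (0 AND 1))) -> 1
  row 21 [10101]: (1 AND ((0 OR 1) XOR (0 AND 1))) -> 1
  row 22 [10110]: (1 AND ((1 OR 1) XOR (1 AND 1))) -> 0
  row 23 [10111]: (1 AND ((1 OR 1) XOR (1 AND 1))) -> 0
  row 24 [11000]: (0 AND ((0 OR 0) XOR (0 AND 1))) -> 0
  row 25 [11001]: (0 AND ((0 OR 0) XOR (0 AND 1))) -> 0
  row 26 [11010]: (0 AND ((1 OR 0) XOR (1 AND 1))) -> 0
  row 27 [11011]: (0 AND ((1 OR 0) XOR (1 AND 1))) -> 0
  row 28 [11100]: (1 AND ((0 OR 1) XOR (0 AND 1))) -> 1
  row 29 [11101]: (1 AND ((0 OR 1) XOR (0 AND 1))) -> 1
  row 30 [11110]: (1 AND ((1 OR 1) XOR (1 AND 1))) -> 0
  row 31 [11111]: (1 AND ((1 OR 1) XOR (1 AND 1))) -> 0
Full result column, 4 rows per line (a,b,c fixed per line; d,e runs 00..11 left to right):
  rows 0-3 [a,b,c=000]: 0000  = hex 0
  rows 4-7 [a,b,c=001]: 1111  = hex F
  rows 8-11 [a,b,c=010]: 0000  = hex 0
  rows 12-15 [a,b,c=011]: 1111  = hex F
  rows 16-19 [a,b,c=100]: 0000  = hex 0
  rows 20-23 [a,b,c=101]: 1100  = hex C
  rows 24-27 [a,b,c=110]: 0000  = hex 0
  rows 28-31 [a,b,c=111]: 1100  = hex C
Output column (row 0 .. row 31) = 00001111000011110000110000001100
Output column grouped in 4s = 0000 1111 0000 1111 0000 1100 0000 1100 = 0x0F0F0C0C
Convert to decimal digit by digit (value = value*16 + digit):
  0 -> 0
  0*16 + 15 (F) = 15
  15*16 + 0 = 240
  240*16 + 15 (F) = 3855
  3855*16 + 0 = 61680
  61680*16 + 12 (C) = 986892
  986892*16 + 0 = 15790272
  15790272*16 + 12 (C) = 252644364
Decimal = 252644364

252644364


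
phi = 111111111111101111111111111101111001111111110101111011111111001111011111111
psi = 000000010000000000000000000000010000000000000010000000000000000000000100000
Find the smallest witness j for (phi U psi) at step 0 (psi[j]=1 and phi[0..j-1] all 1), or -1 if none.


(phi U psi) at 0: need smallest j with psi[j]=1 and phi[i]=1 for all i in [0,j).
Scan from step 0:
  step 0: phi=1, psi=0 -> continue
  step 1: phi=1, psi=0 -> continue
  step 2: phi=1, psi=0 -> continue
  step 3: phi=1, psi=0 -> continue
  step 7: psi=1 and phi held for [0,7) -> witness found
Witness step = 7

7


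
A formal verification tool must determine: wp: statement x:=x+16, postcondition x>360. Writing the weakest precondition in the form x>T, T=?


Formula: wp(x:=E, P) = P[E/x] (substitute E for x in postcondition)
Step 1: Postcondition: x>360
Step 2: Substitute x+16 for x: x+16>360
Step 3: Solve for x: x > 360-16 = 344

344


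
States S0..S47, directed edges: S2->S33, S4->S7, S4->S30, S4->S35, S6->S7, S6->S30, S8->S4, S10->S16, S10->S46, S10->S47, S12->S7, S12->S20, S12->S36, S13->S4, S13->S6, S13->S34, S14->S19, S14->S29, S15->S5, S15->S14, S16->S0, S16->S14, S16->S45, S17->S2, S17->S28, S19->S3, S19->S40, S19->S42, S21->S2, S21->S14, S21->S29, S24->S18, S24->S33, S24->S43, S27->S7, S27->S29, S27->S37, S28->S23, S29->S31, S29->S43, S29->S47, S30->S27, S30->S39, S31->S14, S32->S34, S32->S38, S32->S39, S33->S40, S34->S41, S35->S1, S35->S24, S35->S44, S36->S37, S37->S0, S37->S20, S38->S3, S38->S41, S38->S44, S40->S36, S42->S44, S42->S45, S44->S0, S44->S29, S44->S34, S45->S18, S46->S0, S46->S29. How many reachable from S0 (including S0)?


BFS from S0:
  layer 0: {S0}
Reachable set: {S0}
Count = 1

1


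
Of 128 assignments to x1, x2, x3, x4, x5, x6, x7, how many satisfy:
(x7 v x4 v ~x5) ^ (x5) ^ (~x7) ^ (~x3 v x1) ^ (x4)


CNF with 5 clauses over 7 vars (128 assignments).
An assignment satisfies CNF iff every clause has >=1 true literal.
Check each row (bits = x1,x2,x3,x4,x5,x6,x7; clause T/F shown):
  row 0 [0000000]: clauses=TFTTF -> 0
  row 1 [0000001]: clauses=TFFTF -> 0
  row 2 [0000010]: clauses=TFTTF -> 0
  row 3 [0000011]: clauses=TFFTF -> 0
  row 4 [0000100]: clauses=FTTTF -> 0
  (every remaining row is evaluated the same way; all 128 results are listed next)
Full result column, 8 rows per line (x1,x2,x3,x4 fixed per line; x5,x6,x7 runs 000..111 left to right):
  rows 0-7 [x1,x2,x3,x4=0000]: 00000000  (ones: 0)
  rows 8-15 [x1,x2,x3,x4=0001]: 00001010  (ones: 2)
  rows 16-23 [x1,x2,x3,x4=0010]: 00000000  (ones: 0)
  rows 24-31 [x1,x2,x3,x4=0011]: 00000000  (ones: 0)
  rows 32-39 [x1,x2,x3,x4=0100]: 00000000  (ones: 0)
  rows 40-47 [x1,x2,x3,x4=0101]: 00001010  (ones: 2)
  rows 48-55 [x1,x2,x3,x4=0110]: 00000000  (ones: 0)
  rows 56-63 [x1,x2,x3,x4=0111]: 00000000  (ones: 0)
  rows 64-71 [x1,x2,x3,x4=1000]: 00000000  (ones: 0)
  rows 72-79 [x1,x2,x3,x4=1001]: 00001010  (ones: 2)
  rows 80-87 [x1,x2,x3,x4=1010]: 00000000  (ones: 0)
  rows 88-95 [x1,x2,x3,x4=1011]: 00001010  (ones: 2)
  rows 96-103 [x1,x2,x3,x4=1100]: 00000000  (ones: 0)
  rows 104-111 [x1,x2,x3,x4=1101]: 00001010  (ones: 2)
  rows 112-119 [x1,x2,x3,x4=1110]: 00000000  (ones: 0)
  rows 120-127 [x1,x2,x3,x4=1111]: 00001010  (ones: 2)
Satisfying assignments = 0+2+0+0+0+2+0+0+0+2+0+2+0+2+0+2 = 12

12


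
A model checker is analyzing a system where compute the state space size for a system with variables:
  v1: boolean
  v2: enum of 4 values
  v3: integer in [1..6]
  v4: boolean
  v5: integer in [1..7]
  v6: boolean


State space = product of domain sizes of all variables.
Domain sizes:
  v1 (boolean): 2
  v2 (enum of 4 values): 4
  v3 (integer in [1..6]): 6
  v4 (boolean): 2
  v5 (integer in [1..7]): 7
  v6 (boolean): 2
Product = 2 * 4 * 6 * 2 * 7 * 2 = 1344

1344


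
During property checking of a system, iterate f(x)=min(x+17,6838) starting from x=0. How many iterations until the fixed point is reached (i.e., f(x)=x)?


Step 1: x=0, cap=6838, increment=17
Step 2: x grows by 17 each step until capped at 6838; fixed point is x=6838
Step 3: iterations = ceil(6838/17) = 403

403


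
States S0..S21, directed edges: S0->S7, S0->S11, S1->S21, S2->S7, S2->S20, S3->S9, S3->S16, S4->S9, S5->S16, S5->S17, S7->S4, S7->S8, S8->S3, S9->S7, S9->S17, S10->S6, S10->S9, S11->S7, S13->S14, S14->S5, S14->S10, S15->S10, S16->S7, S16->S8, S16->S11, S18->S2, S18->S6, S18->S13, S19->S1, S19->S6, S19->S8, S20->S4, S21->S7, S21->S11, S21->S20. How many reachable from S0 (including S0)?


BFS from S0:
  layer 0: {S0}
  layer 1: {S7, S11}
  layer 2: {S4, S8}
  layer 3: {S3, S9}
  layer 4: {S16, S17}
Reachable set: {S0, S3, S4, S7, S8, S9, S11, S16, S17}
Count = 9

9


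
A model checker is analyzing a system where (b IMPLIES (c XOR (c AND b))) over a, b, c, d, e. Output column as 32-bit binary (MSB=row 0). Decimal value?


Formula: (b IMPLIES (c XOR (c AND b))) over a, b, c, d, e (32 rows)
Evaluate each row (bits = a,b,c,d,e, MSB first):
  row 0 [00000]: (0 IMPLIES (0 XOR (0 AND 0))) -> 1
  row 1 [00001]: (0 IMPLIES (0 XOR (0 AND 0))) -> 1
  row 2 [00010]: (0 IMPLIES (0 XOR (0 AND 0))) -> 1
  row 3 [00011]: (0 IMPLIES (0 XOR (0 AND 0))) -> 1
  row 4 [00100]: (0 IMPLIES (1 XOR (1 AND 0))) -> 1
  row 5 [00101]: (0 IMPLIES (1 XOR (1 AND 0))) -> 1
  row 6 [00110]: (0 IMPLIES (1 XOR (1 AND 0))) -> 1
  row 7 [00111]: (0 IMPLIES (1 XOR (1 AND 0))) -> 1
  row 8 [01000]: (1 IMPLIES (0 XOR (0 AND 1))) -> 0
  row 9 [01001]: (1 IMPLIES (0 XOR (0 AND 1))) -> 0
  row 10 [01010]: (1 IMPLIES (0 XOR (0 AND 1))) -> 0
  row 11 [01011]: (1 IMPLIES (0 XOR (0 AND 1))) -> 0
  row 12 [01100]: (1 IMPLIES (1 XOR (1 AND 1))) -> 0
  row 13 [01101]: (1 IMPLIES (1 XOR (1 AND 1))) -> 0
  row 14 [01110]: (1 IMPLIES (1 XOR (1 AND 1))) -> 0
  row 15 [01111]: (1 IMPLIES (1 XOR (1 AND 1))) -> 0
  row 16 [10000]: (0 IMPLIES (0 XOR (0 AND 0))) -> 1
  row 17 [10001]: (0 IMPLIES (0 XOR (0 AND 0))) -> 1
  row 18 [10010]: (0 IMPLIES (0 XOR (0 AND 0))) -> 1
  row 19 [10011]: (0 IMPLIES (0 XOR (0 AND 0))) -> 1
  row 20 [10100]: (0 IMPLIES (1 XOR (1 AND 0))) -> 1
  row 21 [10101]: (0 IMPLIES (1 XOR (1 AND 0))) -> 1
  row 22 [10110]: (0 IMPLIES (1 XOR (1 AND 0))) -> 1
  row 23 [10111]: (0 IMPLIES (1 XOR (1 AND 0))) -> 1
  row 24 [11000]: (1 IMPLIES (0 XOR (0 AND 1))) -> 0
  row 25 [11001]: (1 IMPLIES (0 XOR (0 AND 1))) -> 0
  row 26 [11010]: (1 IMPLIES (0 XOR (0 AND 1))) -> 0
  row 27 [11011]: (1 IMPLIES (0 XOR (0 AND 1))) -> 0
  row 28 [11100]: (1 IMPLIES (1 XOR (1 AND 1))) -> 0
  row 29 [11101]: (1 IMPLIES (1 XOR (1 AND 1))) -> 0
  row 30 [11110]: (1 IMPLIES (1 XOR (1 AND 1))) -> 0
  row 31 [11111]: (1 IMPLIES (1 XOR (1 AND 1))) -> 0
Full result column, 4 rows per line (a,b,c fixed per line; d,e runs 00..11 left to right):
  rows 0-3 [a,b,c=000]: 1111  = hex F
  rows 4-7 [a,b,c=001]: 1111  = hex F
  rows 8-11 [a,b,c=010]: 0000  = hex 0
  rows 12-15 [a,b,c=011]: 0000  = hex 0
  rows 16-19 [a,b,c=100]: 1111  = hex F
  rows 20-23 [a,b,c=101]: 1111  = hex F
  rows 24-27 [a,b,c=110]: 0000  = hex 0
  rows 28-31 [a,b,c=111]: 0000  = hex 0
Output column (row 0 .. row 31) = 11111111000000001111111100000000
Output column grouped in 4s = 1111 1111 0000 0000 1111 1111 0000 0000 = 0xFF00FF00
Convert to decimal digit by digit (value = value*16 + digit):
  F -> 15
  15*16 + 15 (F) = 255
  255*16 + 0 = 4080
  4080*16 + 0 = 65280
  65280*16 + 15 (F) = 1044495
  1044495*16 + 15 (F) = 16711935
  16711935*16 + 0 = 267390960
  267390960*16 + 0 = 4278255360
Decimal = 4278255360

4278255360
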